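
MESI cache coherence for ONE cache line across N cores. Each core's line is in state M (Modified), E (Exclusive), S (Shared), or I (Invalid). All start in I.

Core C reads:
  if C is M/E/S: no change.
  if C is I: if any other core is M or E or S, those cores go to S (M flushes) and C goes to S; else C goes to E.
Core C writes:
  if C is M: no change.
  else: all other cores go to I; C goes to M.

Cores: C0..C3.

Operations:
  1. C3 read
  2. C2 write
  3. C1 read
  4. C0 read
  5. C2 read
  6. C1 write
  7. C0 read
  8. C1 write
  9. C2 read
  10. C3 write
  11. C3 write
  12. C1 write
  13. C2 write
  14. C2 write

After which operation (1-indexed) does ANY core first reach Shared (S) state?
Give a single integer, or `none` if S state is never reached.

Answer: 3

Derivation:
Op 1: C3 read [C3 read from I: no other sharers -> C3=E (exclusive)] -> [I,I,I,E]
Op 2: C2 write [C2 write: invalidate ['C3=E'] -> C2=M] -> [I,I,M,I]
Op 3: C1 read [C1 read from I: others=['C2=M'] -> C1=S, others downsized to S] -> [I,S,S,I]
  -> First S state at op 3; remaining ops need not be traced.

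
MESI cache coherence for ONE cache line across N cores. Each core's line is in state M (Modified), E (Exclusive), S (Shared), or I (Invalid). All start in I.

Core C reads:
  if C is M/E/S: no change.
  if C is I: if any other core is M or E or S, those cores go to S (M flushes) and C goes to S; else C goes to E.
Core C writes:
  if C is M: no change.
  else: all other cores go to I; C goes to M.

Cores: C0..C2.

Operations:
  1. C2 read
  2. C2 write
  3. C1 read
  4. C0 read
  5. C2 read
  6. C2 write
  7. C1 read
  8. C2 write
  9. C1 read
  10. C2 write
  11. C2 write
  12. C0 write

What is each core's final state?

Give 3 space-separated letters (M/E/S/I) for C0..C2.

Answer: M I I

Derivation:
Op 1: C2 read [C2 read from I: no other sharers -> C2=E (exclusive)] -> [I,I,E]
Op 2: C2 write [C2 write: invalidate none -> C2=M] -> [I,I,M]
Op 3: C1 read [C1 read from I: others=['C2=M'] -> C1=S, others downsized to S] -> [I,S,S]
Op 4: C0 read [C0 read from I: others=['C1=S', 'C2=S'] -> C0=S, others downsized to S] -> [S,S,S]
Op 5: C2 read [C2 read: already in S, no change] -> [S,S,S]
Op 6: C2 write [C2 write: invalidate ['C0=S', 'C1=S'] -> C2=M] -> [I,I,M]
Op 7: C1 read [C1 read from I: others=['C2=M'] -> C1=S, others downsized to S] -> [I,S,S]
Op 8: C2 write [C2 write: invalidate ['C1=S'] -> C2=M] -> [I,I,M]
Op 9: C1 read [C1 read from I: others=['C2=M'] -> C1=S, others downsized to S] -> [I,S,S]
Op 10: C2 write [C2 write: invalidate ['C1=S'] -> C2=M] -> [I,I,M]
Op 11: C2 write [C2 write: already M (modified), no change] -> [I,I,M]
Op 12: C0 write [C0 write: invalidate ['C2=M'] -> C0=M] -> [M,I,I]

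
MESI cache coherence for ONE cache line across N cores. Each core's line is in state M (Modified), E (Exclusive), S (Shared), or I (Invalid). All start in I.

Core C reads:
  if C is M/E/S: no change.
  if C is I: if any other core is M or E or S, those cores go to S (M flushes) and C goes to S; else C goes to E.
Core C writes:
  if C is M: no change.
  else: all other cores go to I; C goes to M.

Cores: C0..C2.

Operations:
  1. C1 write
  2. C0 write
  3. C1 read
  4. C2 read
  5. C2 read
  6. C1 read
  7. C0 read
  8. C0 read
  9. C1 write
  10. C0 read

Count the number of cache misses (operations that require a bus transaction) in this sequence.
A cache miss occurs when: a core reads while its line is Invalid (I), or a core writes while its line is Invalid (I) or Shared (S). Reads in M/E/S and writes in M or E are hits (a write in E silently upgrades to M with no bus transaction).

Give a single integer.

Answer: 6

Derivation:
Op 1: C1 write [C1 write: invalidate none -> C1=M] -> [I,M,I] [MISS #1: write from I]
Op 2: C0 write [C0 write: invalidate ['C1=M'] -> C0=M] -> [M,I,I] [MISS #2: write from I]
Op 3: C1 read [C1 read from I: others=['C0=M'] -> C1=S, others downsized to S] -> [S,S,I] [MISS #3: read from I]
Op 4: C2 read [C2 read from I: others=['C0=S', 'C1=S'] -> C2=S, others downsized to S] -> [S,S,S] [MISS #4: read from I]
Op 5: C2 read [C2 read: already in S, no change] -> [S,S,S] [hit: read from S]
Op 6: C1 read [C1 read: already in S, no change] -> [S,S,S] [hit: read from S]
Op 7: C0 read [C0 read: already in S, no change] -> [S,S,S] [hit: read from S]
Op 8: C0 read [C0 read: already in S, no change] -> [S,S,S] [hit: read from S]
Op 9: C1 write [C1 write: invalidate ['C0=S', 'C2=S'] -> C1=M] -> [I,M,I] [MISS #5: write from S]
Op 10: C0 read [C0 read from I: others=['C1=M'] -> C0=S, others downsized to S] -> [S,S,I] [MISS #6: read from I]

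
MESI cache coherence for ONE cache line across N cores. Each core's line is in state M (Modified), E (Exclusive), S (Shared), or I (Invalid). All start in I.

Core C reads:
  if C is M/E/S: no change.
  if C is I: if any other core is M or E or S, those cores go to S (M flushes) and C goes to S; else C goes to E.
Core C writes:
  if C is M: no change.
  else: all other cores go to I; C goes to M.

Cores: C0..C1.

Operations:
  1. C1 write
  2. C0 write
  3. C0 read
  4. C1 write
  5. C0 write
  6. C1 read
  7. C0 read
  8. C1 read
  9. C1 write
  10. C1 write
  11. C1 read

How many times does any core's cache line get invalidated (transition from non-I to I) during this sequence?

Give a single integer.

Op 1: C1 write [C1 write: invalidate none -> C1=M] -> [I,M] (invalidations this op: 0; running total: 0)
Op 2: C0 write [C0 write: invalidate ['C1=M'] -> C0=M] -> [M,I] (invalidations this op: 1; running total: 1)
Op 3: C0 read [C0 read: already in M, no change] -> [M,I] (invalidations this op: 0; running total: 1)
Op 4: C1 write [C1 write: invalidate ['C0=M'] -> C1=M] -> [I,M] (invalidations this op: 1; running total: 2)
Op 5: C0 write [C0 write: invalidate ['C1=M'] -> C0=M] -> [M,I] (invalidations this op: 1; running total: 3)
Op 6: C1 read [C1 read from I: others=['C0=M'] -> C1=S, others downsized to S] -> [S,S] (invalidations this op: 0; running total: 3)
Op 7: C0 read [C0 read: already in S, no change] -> [S,S] (invalidations this op: 0; running total: 3)
Op 8: C1 read [C1 read: already in S, no change] -> [S,S] (invalidations this op: 0; running total: 3)
Op 9: C1 write [C1 write: invalidate ['C0=S'] -> C1=M] -> [I,M] (invalidations this op: 1; running total: 4)
Op 10: C1 write [C1 write: already M (modified), no change] -> [I,M] (invalidations this op: 0; running total: 4)
Op 11: C1 read [C1 read: already in M, no change] -> [I,M] (invalidations this op: 0; running total: 4)

Answer: 4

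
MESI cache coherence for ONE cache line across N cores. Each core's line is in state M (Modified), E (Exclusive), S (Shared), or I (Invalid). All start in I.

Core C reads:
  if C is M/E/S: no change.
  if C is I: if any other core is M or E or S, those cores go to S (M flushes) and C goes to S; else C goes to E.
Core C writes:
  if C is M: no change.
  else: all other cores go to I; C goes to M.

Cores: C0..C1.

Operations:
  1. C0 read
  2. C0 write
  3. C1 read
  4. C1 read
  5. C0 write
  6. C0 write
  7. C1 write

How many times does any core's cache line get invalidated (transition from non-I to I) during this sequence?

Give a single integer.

Answer: 2

Derivation:
Op 1: C0 read [C0 read from I: no other sharers -> C0=E (exclusive)] -> [E,I] (invalidations this op: 0; running total: 0)
Op 2: C0 write [C0 write: invalidate none -> C0=M] -> [M,I] (invalidations this op: 0; running total: 0)
Op 3: C1 read [C1 read from I: others=['C0=M'] -> C1=S, others downsized to S] -> [S,S] (invalidations this op: 0; running total: 0)
Op 4: C1 read [C1 read: already in S, no change] -> [S,S] (invalidations this op: 0; running total: 0)
Op 5: C0 write [C0 write: invalidate ['C1=S'] -> C0=M] -> [M,I] (invalidations this op: 1; running total: 1)
Op 6: C0 write [C0 write: already M (modified), no change] -> [M,I] (invalidations this op: 0; running total: 1)
Op 7: C1 write [C1 write: invalidate ['C0=M'] -> C1=M] -> [I,M] (invalidations this op: 1; running total: 2)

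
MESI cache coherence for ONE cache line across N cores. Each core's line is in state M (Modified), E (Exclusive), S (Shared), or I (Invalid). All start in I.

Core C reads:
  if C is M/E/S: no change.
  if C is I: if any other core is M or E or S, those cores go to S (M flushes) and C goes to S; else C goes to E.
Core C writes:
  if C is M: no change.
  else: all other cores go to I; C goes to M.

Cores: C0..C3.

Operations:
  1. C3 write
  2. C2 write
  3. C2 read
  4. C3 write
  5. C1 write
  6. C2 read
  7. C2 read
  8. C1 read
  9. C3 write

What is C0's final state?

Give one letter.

Answer: I

Derivation:
Op 1: C3 write [C3 write: invalidate none -> C3=M] -> [I,I,I,M]
Op 2: C2 write [C2 write: invalidate ['C3=M'] -> C2=M] -> [I,I,M,I]
Op 3: C2 read [C2 read: already in M, no change] -> [I,I,M,I]
Op 4: C3 write [C3 write: invalidate ['C2=M'] -> C3=M] -> [I,I,I,M]
Op 5: C1 write [C1 write: invalidate ['C3=M'] -> C1=M] -> [I,M,I,I]
Op 6: C2 read [C2 read from I: others=['C1=M'] -> C2=S, others downsized to S] -> [I,S,S,I]
Op 7: C2 read [C2 read: already in S, no change] -> [I,S,S,I]
Op 8: C1 read [C1 read: already in S, no change] -> [I,S,S,I]
Op 9: C3 write [C3 write: invalidate ['C1=S', 'C2=S'] -> C3=M] -> [I,I,I,M]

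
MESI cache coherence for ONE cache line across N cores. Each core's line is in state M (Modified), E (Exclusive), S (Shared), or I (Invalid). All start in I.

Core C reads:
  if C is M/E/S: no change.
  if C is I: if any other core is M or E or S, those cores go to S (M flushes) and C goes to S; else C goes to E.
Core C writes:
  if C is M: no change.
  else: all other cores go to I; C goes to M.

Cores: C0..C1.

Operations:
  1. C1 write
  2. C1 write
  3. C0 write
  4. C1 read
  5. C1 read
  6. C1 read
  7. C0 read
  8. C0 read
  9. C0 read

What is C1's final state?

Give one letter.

Op 1: C1 write [C1 write: invalidate none -> C1=M] -> [I,M]
Op 2: C1 write [C1 write: already M (modified), no change] -> [I,M]
Op 3: C0 write [C0 write: invalidate ['C1=M'] -> C0=M] -> [M,I]
Op 4: C1 read [C1 read from I: others=['C0=M'] -> C1=S, others downsized to S] -> [S,S]
Op 5: C1 read [C1 read: already in S, no change] -> [S,S]
Op 6: C1 read [C1 read: already in S, no change] -> [S,S]
Op 7: C0 read [C0 read: already in S, no change] -> [S,S]
Op 8: C0 read [C0 read: already in S, no change] -> [S,S]
Op 9: C0 read [C0 read: already in S, no change] -> [S,S]

Answer: S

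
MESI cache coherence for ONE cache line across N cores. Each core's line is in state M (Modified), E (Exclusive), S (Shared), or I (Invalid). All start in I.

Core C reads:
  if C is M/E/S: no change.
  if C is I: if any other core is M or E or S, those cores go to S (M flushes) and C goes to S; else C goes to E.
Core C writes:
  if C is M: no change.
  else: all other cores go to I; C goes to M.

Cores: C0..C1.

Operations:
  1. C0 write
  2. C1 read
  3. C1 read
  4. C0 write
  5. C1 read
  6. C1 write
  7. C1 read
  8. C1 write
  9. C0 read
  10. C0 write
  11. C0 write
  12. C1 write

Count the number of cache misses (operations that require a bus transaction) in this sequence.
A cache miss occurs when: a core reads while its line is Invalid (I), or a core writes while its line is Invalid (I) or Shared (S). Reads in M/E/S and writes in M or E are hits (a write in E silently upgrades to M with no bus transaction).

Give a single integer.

Op 1: C0 write [C0 write: invalidate none -> C0=M] -> [M,I] [MISS #1: write from I]
Op 2: C1 read [C1 read from I: others=['C0=M'] -> C1=S, others downsized to S] -> [S,S] [MISS #2: read from I]
Op 3: C1 read [C1 read: already in S, no change] -> [S,S] [hit: read from S]
Op 4: C0 write [C0 write: invalidate ['C1=S'] -> C0=M] -> [M,I] [MISS #3: write from S]
Op 5: C1 read [C1 read from I: others=['C0=M'] -> C1=S, others downsized to S] -> [S,S] [MISS #4: read from I]
Op 6: C1 write [C1 write: invalidate ['C0=S'] -> C1=M] -> [I,M] [MISS #5: write from S]
Op 7: C1 read [C1 read: already in M, no change] -> [I,M] [hit: read from M]
Op 8: C1 write [C1 write: already M (modified), no change] -> [I,M] [hit: write from M]
Op 9: C0 read [C0 read from I: others=['C1=M'] -> C0=S, others downsized to S] -> [S,S] [MISS #6: read from I]
Op 10: C0 write [C0 write: invalidate ['C1=S'] -> C0=M] -> [M,I] [MISS #7: write from S]
Op 11: C0 write [C0 write: already M (modified), no change] -> [M,I] [hit: write from M]
Op 12: C1 write [C1 write: invalidate ['C0=M'] -> C1=M] -> [I,M] [MISS #8: write from I]

Answer: 8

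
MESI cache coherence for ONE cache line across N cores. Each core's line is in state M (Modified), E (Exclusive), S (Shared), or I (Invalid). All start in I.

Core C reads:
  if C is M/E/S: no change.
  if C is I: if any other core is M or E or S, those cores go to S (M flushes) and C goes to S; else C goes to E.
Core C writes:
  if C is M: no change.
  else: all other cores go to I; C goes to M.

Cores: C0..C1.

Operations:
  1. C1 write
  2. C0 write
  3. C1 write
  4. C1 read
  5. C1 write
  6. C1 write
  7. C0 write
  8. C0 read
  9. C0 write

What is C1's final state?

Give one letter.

Answer: I

Derivation:
Op 1: C1 write [C1 write: invalidate none -> C1=M] -> [I,M]
Op 2: C0 write [C0 write: invalidate ['C1=M'] -> C0=M] -> [M,I]
Op 3: C1 write [C1 write: invalidate ['C0=M'] -> C1=M] -> [I,M]
Op 4: C1 read [C1 read: already in M, no change] -> [I,M]
Op 5: C1 write [C1 write: already M (modified), no change] -> [I,M]
Op 6: C1 write [C1 write: already M (modified), no change] -> [I,M]
Op 7: C0 write [C0 write: invalidate ['C1=M'] -> C0=M] -> [M,I]
Op 8: C0 read [C0 read: already in M, no change] -> [M,I]
Op 9: C0 write [C0 write: already M (modified), no change] -> [M,I]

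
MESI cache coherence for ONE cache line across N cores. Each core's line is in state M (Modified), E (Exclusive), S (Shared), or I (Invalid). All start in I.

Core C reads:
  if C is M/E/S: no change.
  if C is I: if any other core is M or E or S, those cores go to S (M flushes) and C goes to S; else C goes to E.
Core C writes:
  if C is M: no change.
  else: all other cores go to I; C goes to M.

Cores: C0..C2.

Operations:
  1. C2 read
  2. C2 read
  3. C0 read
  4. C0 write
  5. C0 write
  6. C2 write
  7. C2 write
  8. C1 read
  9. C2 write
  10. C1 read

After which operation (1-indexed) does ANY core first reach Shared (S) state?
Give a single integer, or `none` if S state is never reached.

Op 1: C2 read [C2 read from I: no other sharers -> C2=E (exclusive)] -> [I,I,E]
Op 2: C2 read [C2 read: already in E, no change] -> [I,I,E]
Op 3: C0 read [C0 read from I: others=['C2=E'] -> C0=S, others downsized to S] -> [S,I,S]
  -> First S state at op 3; remaining ops need not be traced.

Answer: 3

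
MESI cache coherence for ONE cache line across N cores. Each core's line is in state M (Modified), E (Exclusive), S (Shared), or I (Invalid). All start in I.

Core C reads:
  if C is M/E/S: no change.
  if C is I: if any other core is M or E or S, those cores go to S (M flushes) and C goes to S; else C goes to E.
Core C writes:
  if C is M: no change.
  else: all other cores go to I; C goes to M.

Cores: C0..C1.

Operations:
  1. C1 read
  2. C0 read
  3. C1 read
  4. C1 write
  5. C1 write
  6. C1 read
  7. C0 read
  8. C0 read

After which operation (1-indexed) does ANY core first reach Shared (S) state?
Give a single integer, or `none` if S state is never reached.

Answer: 2

Derivation:
Op 1: C1 read [C1 read from I: no other sharers -> C1=E (exclusive)] -> [I,E]
Op 2: C0 read [C0 read from I: others=['C1=E'] -> C0=S, others downsized to S] -> [S,S]
  -> First S state at op 2; remaining ops need not be traced.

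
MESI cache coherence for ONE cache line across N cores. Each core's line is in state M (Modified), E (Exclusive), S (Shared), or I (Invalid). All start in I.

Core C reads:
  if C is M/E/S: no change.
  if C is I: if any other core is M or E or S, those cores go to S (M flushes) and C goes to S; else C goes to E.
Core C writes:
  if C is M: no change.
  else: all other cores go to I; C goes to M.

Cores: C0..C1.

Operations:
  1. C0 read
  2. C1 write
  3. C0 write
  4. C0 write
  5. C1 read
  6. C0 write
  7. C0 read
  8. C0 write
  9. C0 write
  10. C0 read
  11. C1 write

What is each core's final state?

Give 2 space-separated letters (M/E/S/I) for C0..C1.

Op 1: C0 read [C0 read from I: no other sharers -> C0=E (exclusive)] -> [E,I]
Op 2: C1 write [C1 write: invalidate ['C0=E'] -> C1=M] -> [I,M]
Op 3: C0 write [C0 write: invalidate ['C1=M'] -> C0=M] -> [M,I]
Op 4: C0 write [C0 write: already M (modified), no change] -> [M,I]
Op 5: C1 read [C1 read from I: others=['C0=M'] -> C1=S, others downsized to S] -> [S,S]
Op 6: C0 write [C0 write: invalidate ['C1=S'] -> C0=M] -> [M,I]
Op 7: C0 read [C0 read: already in M, no change] -> [M,I]
Op 8: C0 write [C0 write: already M (modified), no change] -> [M,I]
Op 9: C0 write [C0 write: already M (modified), no change] -> [M,I]
Op 10: C0 read [C0 read: already in M, no change] -> [M,I]
Op 11: C1 write [C1 write: invalidate ['C0=M'] -> C1=M] -> [I,M]

Answer: I M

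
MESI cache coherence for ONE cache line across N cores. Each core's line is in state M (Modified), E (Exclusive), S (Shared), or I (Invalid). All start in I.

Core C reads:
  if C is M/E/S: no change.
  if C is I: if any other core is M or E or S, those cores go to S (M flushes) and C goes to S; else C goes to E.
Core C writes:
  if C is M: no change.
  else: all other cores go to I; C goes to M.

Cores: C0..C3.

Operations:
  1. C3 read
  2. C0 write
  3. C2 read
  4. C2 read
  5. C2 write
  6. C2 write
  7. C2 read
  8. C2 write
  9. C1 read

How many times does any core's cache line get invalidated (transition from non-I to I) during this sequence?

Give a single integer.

Op 1: C3 read [C3 read from I: no other sharers -> C3=E (exclusive)] -> [I,I,I,E] (invalidations this op: 0; running total: 0)
Op 2: C0 write [C0 write: invalidate ['C3=E'] -> C0=M] -> [M,I,I,I] (invalidations this op: 1; running total: 1)
Op 3: C2 read [C2 read from I: others=['C0=M'] -> C2=S, others downsized to S] -> [S,I,S,I] (invalidations this op: 0; running total: 1)
Op 4: C2 read [C2 read: already in S, no change] -> [S,I,S,I] (invalidations this op: 0; running total: 1)
Op 5: C2 write [C2 write: invalidate ['C0=S'] -> C2=M] -> [I,I,M,I] (invalidations this op: 1; running total: 2)
Op 6: C2 write [C2 write: already M (modified), no change] -> [I,I,M,I] (invalidations this op: 0; running total: 2)
Op 7: C2 read [C2 read: already in M, no change] -> [I,I,M,I] (invalidations this op: 0; running total: 2)
Op 8: C2 write [C2 write: already M (modified), no change] -> [I,I,M,I] (invalidations this op: 0; running total: 2)
Op 9: C1 read [C1 read from I: others=['C2=M'] -> C1=S, others downsized to S] -> [I,S,S,I] (invalidations this op: 0; running total: 2)

Answer: 2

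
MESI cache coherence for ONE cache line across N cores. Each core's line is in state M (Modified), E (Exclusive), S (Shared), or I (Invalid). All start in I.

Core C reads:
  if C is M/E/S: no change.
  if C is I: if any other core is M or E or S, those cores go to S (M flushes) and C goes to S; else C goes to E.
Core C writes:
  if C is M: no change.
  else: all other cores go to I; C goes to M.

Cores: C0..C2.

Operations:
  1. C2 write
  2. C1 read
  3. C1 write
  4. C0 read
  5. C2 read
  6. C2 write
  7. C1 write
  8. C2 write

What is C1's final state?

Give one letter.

Op 1: C2 write [C2 write: invalidate none -> C2=M] -> [I,I,M]
Op 2: C1 read [C1 read from I: others=['C2=M'] -> C1=S, others downsized to S] -> [I,S,S]
Op 3: C1 write [C1 write: invalidate ['C2=S'] -> C1=M] -> [I,M,I]
Op 4: C0 read [C0 read from I: others=['C1=M'] -> C0=S, others downsized to S] -> [S,S,I]
Op 5: C2 read [C2 read from I: others=['C0=S', 'C1=S'] -> C2=S, others downsized to S] -> [S,S,S]
Op 6: C2 write [C2 write: invalidate ['C0=S', 'C1=S'] -> C2=M] -> [I,I,M]
Op 7: C1 write [C1 write: invalidate ['C2=M'] -> C1=M] -> [I,M,I]
Op 8: C2 write [C2 write: invalidate ['C1=M'] -> C2=M] -> [I,I,M]

Answer: I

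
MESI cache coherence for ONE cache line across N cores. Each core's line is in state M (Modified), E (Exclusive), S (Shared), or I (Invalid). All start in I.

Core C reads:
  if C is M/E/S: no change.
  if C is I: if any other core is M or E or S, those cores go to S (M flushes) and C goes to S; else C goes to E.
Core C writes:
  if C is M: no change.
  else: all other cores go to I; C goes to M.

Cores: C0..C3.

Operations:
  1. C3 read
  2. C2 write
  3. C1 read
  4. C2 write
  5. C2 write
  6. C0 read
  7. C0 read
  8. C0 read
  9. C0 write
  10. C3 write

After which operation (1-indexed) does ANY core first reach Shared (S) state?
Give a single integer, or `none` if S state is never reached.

Answer: 3

Derivation:
Op 1: C3 read [C3 read from I: no other sharers -> C3=E (exclusive)] -> [I,I,I,E]
Op 2: C2 write [C2 write: invalidate ['C3=E'] -> C2=M] -> [I,I,M,I]
Op 3: C1 read [C1 read from I: others=['C2=M'] -> C1=S, others downsized to S] -> [I,S,S,I]
  -> First S state at op 3; remaining ops need not be traced.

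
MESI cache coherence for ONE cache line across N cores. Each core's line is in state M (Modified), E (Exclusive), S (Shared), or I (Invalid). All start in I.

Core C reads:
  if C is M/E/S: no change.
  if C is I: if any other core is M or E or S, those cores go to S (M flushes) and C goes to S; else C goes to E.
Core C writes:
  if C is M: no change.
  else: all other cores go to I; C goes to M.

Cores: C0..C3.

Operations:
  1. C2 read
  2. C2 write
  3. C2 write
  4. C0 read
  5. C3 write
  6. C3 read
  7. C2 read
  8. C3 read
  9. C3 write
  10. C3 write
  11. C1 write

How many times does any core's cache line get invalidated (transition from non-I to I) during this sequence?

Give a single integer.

Answer: 4

Derivation:
Op 1: C2 read [C2 read from I: no other sharers -> C2=E (exclusive)] -> [I,I,E,I] (invalidations this op: 0; running total: 0)
Op 2: C2 write [C2 write: invalidate none -> C2=M] -> [I,I,M,I] (invalidations this op: 0; running total: 0)
Op 3: C2 write [C2 write: already M (modified), no change] -> [I,I,M,I] (invalidations this op: 0; running total: 0)
Op 4: C0 read [C0 read from I: others=['C2=M'] -> C0=S, others downsized to S] -> [S,I,S,I] (invalidations this op: 0; running total: 0)
Op 5: C3 write [C3 write: invalidate ['C0=S', 'C2=S'] -> C3=M] -> [I,I,I,M] (invalidations this op: 2; running total: 2)
Op 6: C3 read [C3 read: already in M, no change] -> [I,I,I,M] (invalidations this op: 0; running total: 2)
Op 7: C2 read [C2 read from I: others=['C3=M'] -> C2=S, others downsized to S] -> [I,I,S,S] (invalidations this op: 0; running total: 2)
Op 8: C3 read [C3 read: already in S, no change] -> [I,I,S,S] (invalidations this op: 0; running total: 2)
Op 9: C3 write [C3 write: invalidate ['C2=S'] -> C3=M] -> [I,I,I,M] (invalidations this op: 1; running total: 3)
Op 10: C3 write [C3 write: already M (modified), no change] -> [I,I,I,M] (invalidations this op: 0; running total: 3)
Op 11: C1 write [C1 write: invalidate ['C3=M'] -> C1=M] -> [I,M,I,I] (invalidations this op: 1; running total: 4)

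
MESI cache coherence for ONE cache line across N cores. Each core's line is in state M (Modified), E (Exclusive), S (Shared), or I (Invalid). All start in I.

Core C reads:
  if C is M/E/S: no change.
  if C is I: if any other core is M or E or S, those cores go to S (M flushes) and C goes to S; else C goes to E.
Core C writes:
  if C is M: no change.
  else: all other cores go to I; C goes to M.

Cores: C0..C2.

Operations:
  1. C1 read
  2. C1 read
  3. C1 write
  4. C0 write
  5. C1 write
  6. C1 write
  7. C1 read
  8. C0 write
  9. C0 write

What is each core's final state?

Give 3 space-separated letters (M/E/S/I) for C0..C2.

Op 1: C1 read [C1 read from I: no other sharers -> C1=E (exclusive)] -> [I,E,I]
Op 2: C1 read [C1 read: already in E, no change] -> [I,E,I]
Op 3: C1 write [C1 write: invalidate none -> C1=M] -> [I,M,I]
Op 4: C0 write [C0 write: invalidate ['C1=M'] -> C0=M] -> [M,I,I]
Op 5: C1 write [C1 write: invalidate ['C0=M'] -> C1=M] -> [I,M,I]
Op 6: C1 write [C1 write: already M (modified), no change] -> [I,M,I]
Op 7: C1 read [C1 read: already in M, no change] -> [I,M,I]
Op 8: C0 write [C0 write: invalidate ['C1=M'] -> C0=M] -> [M,I,I]
Op 9: C0 write [C0 write: already M (modified), no change] -> [M,I,I]

Answer: M I I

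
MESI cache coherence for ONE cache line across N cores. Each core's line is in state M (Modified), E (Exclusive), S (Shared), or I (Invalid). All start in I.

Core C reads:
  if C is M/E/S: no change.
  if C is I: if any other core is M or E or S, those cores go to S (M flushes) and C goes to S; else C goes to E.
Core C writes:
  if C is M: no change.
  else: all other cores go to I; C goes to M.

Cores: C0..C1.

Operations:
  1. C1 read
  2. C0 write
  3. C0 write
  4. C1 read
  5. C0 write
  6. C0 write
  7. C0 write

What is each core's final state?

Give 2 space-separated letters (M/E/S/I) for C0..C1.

Op 1: C1 read [C1 read from I: no other sharers -> C1=E (exclusive)] -> [I,E]
Op 2: C0 write [C0 write: invalidate ['C1=E'] -> C0=M] -> [M,I]
Op 3: C0 write [C0 write: already M (modified), no change] -> [M,I]
Op 4: C1 read [C1 read from I: others=['C0=M'] -> C1=S, others downsized to S] -> [S,S]
Op 5: C0 write [C0 write: invalidate ['C1=S'] -> C0=M] -> [M,I]
Op 6: C0 write [C0 write: already M (modified), no change] -> [M,I]
Op 7: C0 write [C0 write: already M (modified), no change] -> [M,I]

Answer: M I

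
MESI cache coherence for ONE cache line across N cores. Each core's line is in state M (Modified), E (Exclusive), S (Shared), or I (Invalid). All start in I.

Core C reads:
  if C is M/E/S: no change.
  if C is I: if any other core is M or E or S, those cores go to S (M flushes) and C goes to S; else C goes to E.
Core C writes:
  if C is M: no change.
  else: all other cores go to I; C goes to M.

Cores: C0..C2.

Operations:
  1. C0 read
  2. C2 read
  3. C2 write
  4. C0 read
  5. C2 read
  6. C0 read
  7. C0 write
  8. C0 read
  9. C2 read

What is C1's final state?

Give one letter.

Answer: I

Derivation:
Op 1: C0 read [C0 read from I: no other sharers -> C0=E (exclusive)] -> [E,I,I]
Op 2: C2 read [C2 read from I: others=['C0=E'] -> C2=S, others downsized to S] -> [S,I,S]
Op 3: C2 write [C2 write: invalidate ['C0=S'] -> C2=M] -> [I,I,M]
Op 4: C0 read [C0 read from I: others=['C2=M'] -> C0=S, others downsized to S] -> [S,I,S]
Op 5: C2 read [C2 read: already in S, no change] -> [S,I,S]
Op 6: C0 read [C0 read: already in S, no change] -> [S,I,S]
Op 7: C0 write [C0 write: invalidate ['C2=S'] -> C0=M] -> [M,I,I]
Op 8: C0 read [C0 read: already in M, no change] -> [M,I,I]
Op 9: C2 read [C2 read from I: others=['C0=M'] -> C2=S, others downsized to S] -> [S,I,S]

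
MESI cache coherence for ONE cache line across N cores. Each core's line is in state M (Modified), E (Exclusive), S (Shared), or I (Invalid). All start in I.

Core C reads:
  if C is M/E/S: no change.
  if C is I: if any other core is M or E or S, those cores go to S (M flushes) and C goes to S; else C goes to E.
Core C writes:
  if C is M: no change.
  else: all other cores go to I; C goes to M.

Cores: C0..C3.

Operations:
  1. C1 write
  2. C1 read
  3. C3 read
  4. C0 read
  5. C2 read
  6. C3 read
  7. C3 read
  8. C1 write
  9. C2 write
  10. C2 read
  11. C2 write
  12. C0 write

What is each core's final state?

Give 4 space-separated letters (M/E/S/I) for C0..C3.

Answer: M I I I

Derivation:
Op 1: C1 write [C1 write: invalidate none -> C1=M] -> [I,M,I,I]
Op 2: C1 read [C1 read: already in M, no change] -> [I,M,I,I]
Op 3: C3 read [C3 read from I: others=['C1=M'] -> C3=S, others downsized to S] -> [I,S,I,S]
Op 4: C0 read [C0 read from I: others=['C1=S', 'C3=S'] -> C0=S, others downsized to S] -> [S,S,I,S]
Op 5: C2 read [C2 read from I: others=['C0=S', 'C1=S', 'C3=S'] -> C2=S, others downsized to S] -> [S,S,S,S]
Op 6: C3 read [C3 read: already in S, no change] -> [S,S,S,S]
Op 7: C3 read [C3 read: already in S, no change] -> [S,S,S,S]
Op 8: C1 write [C1 write: invalidate ['C0=S', 'C2=S', 'C3=S'] -> C1=M] -> [I,M,I,I]
Op 9: C2 write [C2 write: invalidate ['C1=M'] -> C2=M] -> [I,I,M,I]
Op 10: C2 read [C2 read: already in M, no change] -> [I,I,M,I]
Op 11: C2 write [C2 write: already M (modified), no change] -> [I,I,M,I]
Op 12: C0 write [C0 write: invalidate ['C2=M'] -> C0=M] -> [M,I,I,I]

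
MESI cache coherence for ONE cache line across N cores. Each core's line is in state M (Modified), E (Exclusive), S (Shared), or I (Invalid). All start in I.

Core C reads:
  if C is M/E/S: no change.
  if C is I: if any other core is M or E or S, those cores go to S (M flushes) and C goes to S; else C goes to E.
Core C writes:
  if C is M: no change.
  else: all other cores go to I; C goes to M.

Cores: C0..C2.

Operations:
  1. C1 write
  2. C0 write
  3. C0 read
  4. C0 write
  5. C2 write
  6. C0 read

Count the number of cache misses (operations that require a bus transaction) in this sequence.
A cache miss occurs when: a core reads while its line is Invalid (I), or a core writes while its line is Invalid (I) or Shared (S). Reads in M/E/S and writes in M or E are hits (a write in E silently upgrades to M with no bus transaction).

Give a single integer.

Op 1: C1 write [C1 write: invalidate none -> C1=M] -> [I,M,I] [MISS #1: write from I]
Op 2: C0 write [C0 write: invalidate ['C1=M'] -> C0=M] -> [M,I,I] [MISS #2: write from I]
Op 3: C0 read [C0 read: already in M, no change] -> [M,I,I] [hit: read from M]
Op 4: C0 write [C0 write: already M (modified), no change] -> [M,I,I] [hit: write from M]
Op 5: C2 write [C2 write: invalidate ['C0=M'] -> C2=M] -> [I,I,M] [MISS #3: write from I]
Op 6: C0 read [C0 read from I: others=['C2=M'] -> C0=S, others downsized to S] -> [S,I,S] [MISS #4: read from I]

Answer: 4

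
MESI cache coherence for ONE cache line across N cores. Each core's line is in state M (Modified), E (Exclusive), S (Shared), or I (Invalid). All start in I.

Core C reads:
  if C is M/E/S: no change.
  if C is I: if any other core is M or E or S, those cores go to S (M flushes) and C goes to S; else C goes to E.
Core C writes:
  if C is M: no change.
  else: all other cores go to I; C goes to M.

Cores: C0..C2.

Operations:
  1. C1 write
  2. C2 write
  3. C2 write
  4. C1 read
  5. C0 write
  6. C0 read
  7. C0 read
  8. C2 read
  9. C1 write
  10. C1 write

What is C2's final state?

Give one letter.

Answer: I

Derivation:
Op 1: C1 write [C1 write: invalidate none -> C1=M] -> [I,M,I]
Op 2: C2 write [C2 write: invalidate ['C1=M'] -> C2=M] -> [I,I,M]
Op 3: C2 write [C2 write: already M (modified), no change] -> [I,I,M]
Op 4: C1 read [C1 read from I: others=['C2=M'] -> C1=S, others downsized to S] -> [I,S,S]
Op 5: C0 write [C0 write: invalidate ['C1=S', 'C2=S'] -> C0=M] -> [M,I,I]
Op 6: C0 read [C0 read: already in M, no change] -> [M,I,I]
Op 7: C0 read [C0 read: already in M, no change] -> [M,I,I]
Op 8: C2 read [C2 read from I: others=['C0=M'] -> C2=S, others downsized to S] -> [S,I,S]
Op 9: C1 write [C1 write: invalidate ['C0=S', 'C2=S'] -> C1=M] -> [I,M,I]
Op 10: C1 write [C1 write: already M (modified), no change] -> [I,M,I]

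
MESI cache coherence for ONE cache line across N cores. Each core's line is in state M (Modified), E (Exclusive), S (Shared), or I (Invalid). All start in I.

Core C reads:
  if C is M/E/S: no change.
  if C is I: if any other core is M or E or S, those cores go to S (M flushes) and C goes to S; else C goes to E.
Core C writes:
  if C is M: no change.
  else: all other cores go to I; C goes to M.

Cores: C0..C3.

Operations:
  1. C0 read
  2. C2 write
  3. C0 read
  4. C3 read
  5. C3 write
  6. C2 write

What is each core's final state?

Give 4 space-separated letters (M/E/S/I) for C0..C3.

Answer: I I M I

Derivation:
Op 1: C0 read [C0 read from I: no other sharers -> C0=E (exclusive)] -> [E,I,I,I]
Op 2: C2 write [C2 write: invalidate ['C0=E'] -> C2=M] -> [I,I,M,I]
Op 3: C0 read [C0 read from I: others=['C2=M'] -> C0=S, others downsized to S] -> [S,I,S,I]
Op 4: C3 read [C3 read from I: others=['C0=S', 'C2=S'] -> C3=S, others downsized to S] -> [S,I,S,S]
Op 5: C3 write [C3 write: invalidate ['C0=S', 'C2=S'] -> C3=M] -> [I,I,I,M]
Op 6: C2 write [C2 write: invalidate ['C3=M'] -> C2=M] -> [I,I,M,I]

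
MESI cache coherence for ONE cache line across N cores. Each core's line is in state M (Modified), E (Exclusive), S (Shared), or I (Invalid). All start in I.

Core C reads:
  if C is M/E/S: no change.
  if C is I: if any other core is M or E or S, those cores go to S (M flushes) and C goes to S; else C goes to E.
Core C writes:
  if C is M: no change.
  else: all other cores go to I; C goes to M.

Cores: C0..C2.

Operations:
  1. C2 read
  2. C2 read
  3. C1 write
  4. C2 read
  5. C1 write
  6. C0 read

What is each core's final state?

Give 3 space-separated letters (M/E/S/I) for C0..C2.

Answer: S S I

Derivation:
Op 1: C2 read [C2 read from I: no other sharers -> C2=E (exclusive)] -> [I,I,E]
Op 2: C2 read [C2 read: already in E, no change] -> [I,I,E]
Op 3: C1 write [C1 write: invalidate ['C2=E'] -> C1=M] -> [I,M,I]
Op 4: C2 read [C2 read from I: others=['C1=M'] -> C2=S, others downsized to S] -> [I,S,S]
Op 5: C1 write [C1 write: invalidate ['C2=S'] -> C1=M] -> [I,M,I]
Op 6: C0 read [C0 read from I: others=['C1=M'] -> C0=S, others downsized to S] -> [S,S,I]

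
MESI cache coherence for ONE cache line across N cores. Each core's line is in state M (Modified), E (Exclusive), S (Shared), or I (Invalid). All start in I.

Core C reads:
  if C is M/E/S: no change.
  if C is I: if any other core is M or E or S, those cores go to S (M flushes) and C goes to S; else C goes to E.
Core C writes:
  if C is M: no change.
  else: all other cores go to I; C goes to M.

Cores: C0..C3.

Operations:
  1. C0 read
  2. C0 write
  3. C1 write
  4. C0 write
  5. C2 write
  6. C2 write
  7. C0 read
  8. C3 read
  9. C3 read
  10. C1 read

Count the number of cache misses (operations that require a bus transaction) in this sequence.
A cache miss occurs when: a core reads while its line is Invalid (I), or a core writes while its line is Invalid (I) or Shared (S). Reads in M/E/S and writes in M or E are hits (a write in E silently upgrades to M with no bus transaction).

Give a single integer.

Answer: 7

Derivation:
Op 1: C0 read [C0 read from I: no other sharers -> C0=E (exclusive)] -> [E,I,I,I] [MISS #1: read from I]
Op 2: C0 write [C0 write: invalidate none -> C0=M] -> [M,I,I,I] [hit: write from E is a silent E->M upgrade, no bus transaction]
Op 3: C1 write [C1 write: invalidate ['C0=M'] -> C1=M] -> [I,M,I,I] [MISS #2: write from I]
Op 4: C0 write [C0 write: invalidate ['C1=M'] -> C0=M] -> [M,I,I,I] [MISS #3: write from I]
Op 5: C2 write [C2 write: invalidate ['C0=M'] -> C2=M] -> [I,I,M,I] [MISS #4: write from I]
Op 6: C2 write [C2 write: already M (modified), no change] -> [I,I,M,I] [hit: write from M]
Op 7: C0 read [C0 read from I: others=['C2=M'] -> C0=S, others downsized to S] -> [S,I,S,I] [MISS #5: read from I]
Op 8: C3 read [C3 read from I: others=['C0=S', 'C2=S'] -> C3=S, others downsized to S] -> [S,I,S,S] [MISS #6: read from I]
Op 9: C3 read [C3 read: already in S, no change] -> [S,I,S,S] [hit: read from S]
Op 10: C1 read [C1 read from I: others=['C0=S', 'C2=S', 'C3=S'] -> C1=S, others downsized to S] -> [S,S,S,S] [MISS #7: read from I]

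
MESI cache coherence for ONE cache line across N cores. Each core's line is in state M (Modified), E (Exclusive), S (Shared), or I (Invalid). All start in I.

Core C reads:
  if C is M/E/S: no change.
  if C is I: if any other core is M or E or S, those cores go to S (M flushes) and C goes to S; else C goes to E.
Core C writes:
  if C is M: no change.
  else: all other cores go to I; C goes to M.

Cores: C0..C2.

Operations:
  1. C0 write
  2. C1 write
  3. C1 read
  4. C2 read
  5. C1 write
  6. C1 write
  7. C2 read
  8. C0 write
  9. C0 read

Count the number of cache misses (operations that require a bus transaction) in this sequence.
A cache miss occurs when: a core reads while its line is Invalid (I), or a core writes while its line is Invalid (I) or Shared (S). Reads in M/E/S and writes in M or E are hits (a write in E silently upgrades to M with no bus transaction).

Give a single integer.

Answer: 6

Derivation:
Op 1: C0 write [C0 write: invalidate none -> C0=M] -> [M,I,I] [MISS #1: write from I]
Op 2: C1 write [C1 write: invalidate ['C0=M'] -> C1=M] -> [I,M,I] [MISS #2: write from I]
Op 3: C1 read [C1 read: already in M, no change] -> [I,M,I] [hit: read from M]
Op 4: C2 read [C2 read from I: others=['C1=M'] -> C2=S, others downsized to S] -> [I,S,S] [MISS #3: read from I]
Op 5: C1 write [C1 write: invalidate ['C2=S'] -> C1=M] -> [I,M,I] [MISS #4: write from S]
Op 6: C1 write [C1 write: already M (modified), no change] -> [I,M,I] [hit: write from M]
Op 7: C2 read [C2 read from I: others=['C1=M'] -> C2=S, others downsized to S] -> [I,S,S] [MISS #5: read from I]
Op 8: C0 write [C0 write: invalidate ['C1=S', 'C2=S'] -> C0=M] -> [M,I,I] [MISS #6: write from I]
Op 9: C0 read [C0 read: already in M, no change] -> [M,I,I] [hit: read from M]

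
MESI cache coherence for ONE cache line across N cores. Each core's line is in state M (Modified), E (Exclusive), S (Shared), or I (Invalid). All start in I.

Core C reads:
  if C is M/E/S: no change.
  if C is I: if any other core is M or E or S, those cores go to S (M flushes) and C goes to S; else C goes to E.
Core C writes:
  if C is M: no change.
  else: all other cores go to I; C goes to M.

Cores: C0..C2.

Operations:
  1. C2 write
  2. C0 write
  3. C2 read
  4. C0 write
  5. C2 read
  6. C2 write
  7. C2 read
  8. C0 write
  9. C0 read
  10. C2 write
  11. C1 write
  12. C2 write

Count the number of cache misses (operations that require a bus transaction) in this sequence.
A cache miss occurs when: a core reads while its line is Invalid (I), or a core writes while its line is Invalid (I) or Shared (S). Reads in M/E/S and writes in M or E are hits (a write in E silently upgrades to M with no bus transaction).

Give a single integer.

Op 1: C2 write [C2 write: invalidate none -> C2=M] -> [I,I,M] [MISS #1: write from I]
Op 2: C0 write [C0 write: invalidate ['C2=M'] -> C0=M] -> [M,I,I] [MISS #2: write from I]
Op 3: C2 read [C2 read from I: others=['C0=M'] -> C2=S, others downsized to S] -> [S,I,S] [MISS #3: read from I]
Op 4: C0 write [C0 write: invalidate ['C2=S'] -> C0=M] -> [M,I,I] [MISS #4: write from S]
Op 5: C2 read [C2 read from I: others=['C0=M'] -> C2=S, others downsized to S] -> [S,I,S] [MISS #5: read from I]
Op 6: C2 write [C2 write: invalidate ['C0=S'] -> C2=M] -> [I,I,M] [MISS #6: write from S]
Op 7: C2 read [C2 read: already in M, no change] -> [I,I,M] [hit: read from M]
Op 8: C0 write [C0 write: invalidate ['C2=M'] -> C0=M] -> [M,I,I] [MISS #7: write from I]
Op 9: C0 read [C0 read: already in M, no change] -> [M,I,I] [hit: read from M]
Op 10: C2 write [C2 write: invalidate ['C0=M'] -> C2=M] -> [I,I,M] [MISS #8: write from I]
Op 11: C1 write [C1 write: invalidate ['C2=M'] -> C1=M] -> [I,M,I] [MISS #9: write from I]
Op 12: C2 write [C2 write: invalidate ['C1=M'] -> C2=M] -> [I,I,M] [MISS #10: write from I]

Answer: 10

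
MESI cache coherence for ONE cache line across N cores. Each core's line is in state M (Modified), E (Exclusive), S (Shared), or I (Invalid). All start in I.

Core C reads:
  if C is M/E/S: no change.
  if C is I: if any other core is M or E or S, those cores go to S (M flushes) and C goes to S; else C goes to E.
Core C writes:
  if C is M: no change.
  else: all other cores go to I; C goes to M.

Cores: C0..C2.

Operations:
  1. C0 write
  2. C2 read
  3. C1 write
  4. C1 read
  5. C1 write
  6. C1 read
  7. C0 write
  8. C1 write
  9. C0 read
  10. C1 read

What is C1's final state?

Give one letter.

Answer: S

Derivation:
Op 1: C0 write [C0 write: invalidate none -> C0=M] -> [M,I,I]
Op 2: C2 read [C2 read from I: others=['C0=M'] -> C2=S, others downsized to S] -> [S,I,S]
Op 3: C1 write [C1 write: invalidate ['C0=S', 'C2=S'] -> C1=M] -> [I,M,I]
Op 4: C1 read [C1 read: already in M, no change] -> [I,M,I]
Op 5: C1 write [C1 write: already M (modified), no change] -> [I,M,I]
Op 6: C1 read [C1 read: already in M, no change] -> [I,M,I]
Op 7: C0 write [C0 write: invalidate ['C1=M'] -> C0=M] -> [M,I,I]
Op 8: C1 write [C1 write: invalidate ['C0=M'] -> C1=M] -> [I,M,I]
Op 9: C0 read [C0 read from I: others=['C1=M'] -> C0=S, others downsized to S] -> [S,S,I]
Op 10: C1 read [C1 read: already in S, no change] -> [S,S,I]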